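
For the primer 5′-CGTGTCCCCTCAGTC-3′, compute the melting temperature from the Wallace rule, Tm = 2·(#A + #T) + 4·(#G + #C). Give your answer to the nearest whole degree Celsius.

Base counts: A=1, T=4, G=3, C=7 (length 15).
Tm = 2·(1+4) + 4·(3+7) = 2·5 + 4·10 = 10 + 40 = 50°C.

50°C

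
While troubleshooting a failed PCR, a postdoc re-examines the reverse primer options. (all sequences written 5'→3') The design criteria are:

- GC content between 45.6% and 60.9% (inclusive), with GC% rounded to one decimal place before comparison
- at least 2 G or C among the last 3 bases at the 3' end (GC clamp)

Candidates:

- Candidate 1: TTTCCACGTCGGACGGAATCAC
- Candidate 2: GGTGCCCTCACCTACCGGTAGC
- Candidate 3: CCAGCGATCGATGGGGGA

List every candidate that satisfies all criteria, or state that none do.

Candidate 1 only.

Candidate 1 (22 nt, A=5 T=5 G=5 C=7): GC 12/22 = 54.5% ✓; 3' end CAC has 2 G/C ✓ — passes.
Candidate 2 (22 nt, A=3 T=4 G=6 C=9): GC 15/22 = 68.2%, outside 45.6–60.9% ✗; 3' end AGC has 2 G/C ✓ — fails.
Candidate 3 (18 nt, A=4 T=2 G=8 C=4): GC 12/18 = 66.7%, outside 45.6–60.9% ✗; 3' end GGA has 2 G/C ✓ — fails.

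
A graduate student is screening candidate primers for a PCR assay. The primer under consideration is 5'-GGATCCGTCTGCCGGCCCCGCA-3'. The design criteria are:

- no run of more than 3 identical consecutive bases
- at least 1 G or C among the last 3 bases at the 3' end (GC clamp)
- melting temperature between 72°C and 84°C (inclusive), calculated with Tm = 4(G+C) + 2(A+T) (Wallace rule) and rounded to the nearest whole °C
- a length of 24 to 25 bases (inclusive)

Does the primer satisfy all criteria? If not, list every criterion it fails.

Base counts: A=2, T=3, G=7, C=10 (length 22).
homopolymer run: longest run = 4, exceeds 3 ✗
GC clamp: 3' end GCA has 2 G/C ✓
Tm: Tm = 2·5 + 4·17 = 78°C ✓
length: length 22, outside 24–25 ✗

Fails: homopolymer run, length.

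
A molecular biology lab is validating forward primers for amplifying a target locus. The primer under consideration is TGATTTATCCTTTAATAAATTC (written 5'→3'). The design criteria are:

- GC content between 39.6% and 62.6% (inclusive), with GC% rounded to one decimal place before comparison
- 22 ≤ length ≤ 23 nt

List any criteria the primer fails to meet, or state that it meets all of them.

Base counts: A=7, T=11, G=1, C=3 (length 22).
GC content: GC 4/22 = 18.2%, outside 39.6–62.6% ✗
length: length 22 ✓

Fails: GC content.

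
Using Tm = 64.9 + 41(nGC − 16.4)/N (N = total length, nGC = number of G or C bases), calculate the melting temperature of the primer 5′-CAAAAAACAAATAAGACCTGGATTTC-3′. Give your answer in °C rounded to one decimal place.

51.7°C

Base counts: A=13, T=5, G=3, C=5; G+C = 8, N = 26.
Tm = 64.9 + 41·(8 − 16.4)/26 = 64.9 + -344.40/26 = 51.7°C.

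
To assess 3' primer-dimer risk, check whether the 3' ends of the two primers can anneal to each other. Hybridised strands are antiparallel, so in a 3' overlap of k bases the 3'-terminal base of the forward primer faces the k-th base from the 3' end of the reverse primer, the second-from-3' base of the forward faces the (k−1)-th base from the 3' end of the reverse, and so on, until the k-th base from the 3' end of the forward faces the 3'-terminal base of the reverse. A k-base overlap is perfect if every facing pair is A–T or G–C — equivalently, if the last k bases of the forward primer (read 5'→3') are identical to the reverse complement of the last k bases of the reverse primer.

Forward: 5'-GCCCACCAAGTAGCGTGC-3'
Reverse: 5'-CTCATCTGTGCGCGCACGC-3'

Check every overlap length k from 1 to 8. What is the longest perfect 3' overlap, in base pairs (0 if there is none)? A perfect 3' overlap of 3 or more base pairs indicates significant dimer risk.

Last 8 bases (5'→3') — forward …TAGCGTGC, reverse …GCGCACGC.
Reverse complement of the reverse primer's last 8 bases: GCGTGCGC; its first k bases are the reverse complement of the reverse primer's last k bases, so a perfect k-base overlap needs the forward primer's last k bases to equal them.
Comparing (forward last k vs required): k=1: C vs G ✗; k=2: GC vs GC ✓; k=3: TGC vs GCG ✗; k=4: GTGC vs GCGT ✗; k=5: CGTGC vs GCGTG ✗; k=6: GCGTGC vs GCGTGC ✓; k=7: AGCGTGC vs GCGTGCG ✗; k=8: TAGCGTGC vs GCGTGCGC ✗.
Perfect overlaps at k = 2, 6; the largest is 6.

Longest perfect overlap: 6 complementary base pairs; significant dimer risk (threshold 3).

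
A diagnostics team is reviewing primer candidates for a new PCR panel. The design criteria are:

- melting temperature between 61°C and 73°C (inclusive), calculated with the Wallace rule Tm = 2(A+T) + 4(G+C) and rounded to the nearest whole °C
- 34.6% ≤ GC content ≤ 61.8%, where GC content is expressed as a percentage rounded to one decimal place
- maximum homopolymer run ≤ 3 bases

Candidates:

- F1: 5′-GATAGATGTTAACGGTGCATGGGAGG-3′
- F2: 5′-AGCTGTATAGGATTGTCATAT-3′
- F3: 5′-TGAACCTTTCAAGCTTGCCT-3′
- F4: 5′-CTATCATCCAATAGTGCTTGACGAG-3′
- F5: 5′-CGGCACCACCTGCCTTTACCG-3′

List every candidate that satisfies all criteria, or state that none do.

F4 only.

F1 (26 nt, A=7 T=6 G=11 C=2): Tm = 2·13 + 4·13 = 78°C, outside 61–73°C ✗; GC 13/26 = 50.0% ✓; longest run = 3 ✓ — fails.
F2 (21 nt, A=6 T=8 G=5 C=2): Tm = 2·14 + 4·7 = 56°C, outside 61–73°C ✗; GC 7/21 = 33.3%, outside 34.6–61.8% ✗; longest run = 2 ✓ — fails.
F3 (20 nt, A=4 T=7 G=3 C=6): Tm = 2·11 + 4·9 = 58°C, outside 61–73°C ✗; GC 9/20 = 45.0% ✓; longest run = 3 ✓ — fails.
F4 (25 nt, A=7 T=7 G=5 C=6): Tm = 2·14 + 4·11 = 72°C ✓; GC 11/25 = 44.0% ✓; longest run = 2 ✓ — passes.
F5 (21 nt, A=3 T=4 G=4 C=10): Tm = 2·7 + 4·14 = 70°C ✓; GC 14/21 = 66.7%, outside 34.6–61.8% ✗; longest run = 3 ✓ — fails.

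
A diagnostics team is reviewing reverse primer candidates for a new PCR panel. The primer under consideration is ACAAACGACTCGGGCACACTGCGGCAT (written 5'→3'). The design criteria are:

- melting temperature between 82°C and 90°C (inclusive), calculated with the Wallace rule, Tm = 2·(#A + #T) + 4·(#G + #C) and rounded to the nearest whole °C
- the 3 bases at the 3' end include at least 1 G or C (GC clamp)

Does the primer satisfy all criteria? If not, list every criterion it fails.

Meets all criteria.

Base counts: A=8, T=3, G=7, C=9 (length 27).
Tm: Tm = 2·11 + 4·16 = 86°C ✓
GC clamp: 3' end CAT has 1 G/C ✓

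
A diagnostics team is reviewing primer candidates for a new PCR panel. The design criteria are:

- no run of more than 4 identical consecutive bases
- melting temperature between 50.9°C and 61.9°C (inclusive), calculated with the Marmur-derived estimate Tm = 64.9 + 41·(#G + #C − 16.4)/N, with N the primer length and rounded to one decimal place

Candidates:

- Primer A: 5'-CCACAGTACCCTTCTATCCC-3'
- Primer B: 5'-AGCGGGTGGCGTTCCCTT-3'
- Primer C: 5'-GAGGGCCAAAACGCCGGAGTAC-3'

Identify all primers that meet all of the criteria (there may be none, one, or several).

Primer A, Primer B and Primer C.

Primer A (20 nt, A=4 T=5 G=1 C=10): longest run = 3 ✓; Tm = 64.9 + 41·(11 − 16.4)/20 = 53.8°C ✓ — passes.
Primer B (18 nt, A=1 T=5 G=7 C=5): longest run = 3 ✓; Tm = 64.9 + 41·(12 − 16.4)/18 = 54.9°C ✓ — passes.
Primer C (22 nt, A=7 T=1 G=8 C=6): longest run = 4 ✓; Tm = 64.9 + 41·(14 − 16.4)/22 = 60.4°C ✓ — passes.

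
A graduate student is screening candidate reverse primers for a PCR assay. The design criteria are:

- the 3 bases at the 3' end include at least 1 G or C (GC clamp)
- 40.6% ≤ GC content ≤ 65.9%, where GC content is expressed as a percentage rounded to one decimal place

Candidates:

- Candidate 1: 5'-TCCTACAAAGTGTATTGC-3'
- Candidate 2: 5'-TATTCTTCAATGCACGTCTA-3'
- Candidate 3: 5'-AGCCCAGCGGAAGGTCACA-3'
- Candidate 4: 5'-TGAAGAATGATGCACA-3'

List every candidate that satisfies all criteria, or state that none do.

Candidate 3 only.

Candidate 1 (18 nt, A=5 T=6 G=3 C=4): 3' end TGC has 2 G/C ✓; GC 7/18 = 38.9%, outside 40.6–65.9% ✗ — fails.
Candidate 2 (20 nt, A=5 T=8 G=2 C=5): 3' end CTA has 1 G/C ✓; GC 7/20 = 35.0%, outside 40.6–65.9% ✗ — fails.
Candidate 3 (19 nt, A=6 T=1 G=6 C=6): 3' end ACA has 1 G/C ✓; GC 12/19 = 63.2% ✓ — passes.
Candidate 4 (16 nt, A=7 T=3 G=4 C=2): 3' end ACA has 1 G/C ✓; GC 6/16 = 37.5%, outside 40.6–65.9% ✗ — fails.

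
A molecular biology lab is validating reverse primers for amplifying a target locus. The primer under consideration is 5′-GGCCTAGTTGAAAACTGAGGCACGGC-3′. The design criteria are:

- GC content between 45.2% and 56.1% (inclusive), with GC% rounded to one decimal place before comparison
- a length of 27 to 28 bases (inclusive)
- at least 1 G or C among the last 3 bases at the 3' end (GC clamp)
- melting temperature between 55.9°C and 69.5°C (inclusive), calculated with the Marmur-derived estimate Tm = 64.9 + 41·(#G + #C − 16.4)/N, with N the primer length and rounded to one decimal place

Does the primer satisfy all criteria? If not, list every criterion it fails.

Fails: GC content, length.

Base counts: A=7, T=4, G=9, C=6 (length 26).
GC content: GC 15/26 = 57.7%, outside 45.2–56.1% ✗
length: length 26, outside 27–28 ✗
GC clamp: 3' end GGC has 3 G/C ✓
Tm: Tm = 64.9 + 41·(15 − 16.4)/26 = 62.7°C ✓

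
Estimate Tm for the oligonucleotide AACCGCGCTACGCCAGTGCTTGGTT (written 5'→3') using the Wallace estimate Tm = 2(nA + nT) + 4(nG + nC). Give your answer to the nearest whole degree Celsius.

80°C

Base counts: A=4, T=6, G=7, C=8 (length 25).
Tm = 2·(4+6) + 4·(7+8) = 2·10 + 4·15 = 20 + 60 = 80°C.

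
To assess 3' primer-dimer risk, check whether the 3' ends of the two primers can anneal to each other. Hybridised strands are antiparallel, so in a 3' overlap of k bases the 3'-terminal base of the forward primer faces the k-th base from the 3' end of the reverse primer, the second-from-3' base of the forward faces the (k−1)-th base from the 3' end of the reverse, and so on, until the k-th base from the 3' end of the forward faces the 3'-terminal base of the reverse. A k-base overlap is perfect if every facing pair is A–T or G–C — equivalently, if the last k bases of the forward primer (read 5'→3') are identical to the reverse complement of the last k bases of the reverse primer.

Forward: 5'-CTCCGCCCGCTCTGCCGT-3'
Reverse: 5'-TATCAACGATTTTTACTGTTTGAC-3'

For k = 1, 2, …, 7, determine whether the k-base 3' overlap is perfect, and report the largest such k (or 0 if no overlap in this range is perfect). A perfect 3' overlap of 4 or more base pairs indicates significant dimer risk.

Longest perfect overlap: 2 complementary base pairs; below the dimer-risk threshold (threshold 4).

Last 7 bases (5'→3') — forward …CTGCCGT, reverse …GTTTGAC.
Reverse complement of the reverse primer's last 7 bases: GTCAAAC; its first k bases are the reverse complement of the reverse primer's last k bases, so a perfect k-base overlap needs the forward primer's last k bases to equal them.
Comparing (forward last k vs required): k=1: T vs G ✗; k=2: GT vs GT ✓; k=3: CGT vs GTC ✗; k=4: CCGT vs GTCA ✗; k=5: GCCGT vs GTCAA ✗; k=6: TGCCGT vs GTCAAA ✗; k=7: CTGCCGT vs GTCAAAC ✗.
Only k = 2 is perfect, so the longest perfect 3' overlap is 2.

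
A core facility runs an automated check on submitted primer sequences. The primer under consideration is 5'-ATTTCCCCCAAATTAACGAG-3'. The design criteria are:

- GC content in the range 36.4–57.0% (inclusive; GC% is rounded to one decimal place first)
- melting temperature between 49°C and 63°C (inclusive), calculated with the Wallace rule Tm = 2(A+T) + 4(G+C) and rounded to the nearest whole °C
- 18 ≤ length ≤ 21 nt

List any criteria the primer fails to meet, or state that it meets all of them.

Meets all criteria.

Base counts: A=7, T=5, G=2, C=6 (length 20).
GC content: GC 8/20 = 40.0% ✓
Tm: Tm = 2·12 + 4·8 = 56°C ✓
length: length 20 ✓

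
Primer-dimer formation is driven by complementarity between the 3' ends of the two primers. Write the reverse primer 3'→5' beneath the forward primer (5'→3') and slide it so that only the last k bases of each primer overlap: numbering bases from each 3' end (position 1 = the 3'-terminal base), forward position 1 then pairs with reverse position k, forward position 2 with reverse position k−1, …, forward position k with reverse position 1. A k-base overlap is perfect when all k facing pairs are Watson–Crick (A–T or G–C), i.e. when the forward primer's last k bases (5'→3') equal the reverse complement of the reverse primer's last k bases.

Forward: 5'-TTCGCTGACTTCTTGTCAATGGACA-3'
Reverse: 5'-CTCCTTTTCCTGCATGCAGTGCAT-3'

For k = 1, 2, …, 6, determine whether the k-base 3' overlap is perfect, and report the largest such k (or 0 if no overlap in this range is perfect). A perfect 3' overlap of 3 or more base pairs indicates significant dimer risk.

Last 6 bases (5'→3') — forward …TGGACA, reverse …GTGCAT.
Reverse complement of the reverse primer's last 6 bases: ATGCAC; its first k bases are the reverse complement of the reverse primer's last k bases, so a perfect k-base overlap needs the forward primer's last k bases to equal them.
Comparing (forward last k vs required): k=1: A vs A ✓; k=2: CA vs AT ✗; k=3: ACA vs ATG ✗; k=4: GACA vs ATGC ✗; k=5: GGACA vs ATGCA ✗; k=6: TGGACA vs ATGCAC ✗.
Only k = 1 is perfect, so the longest perfect 3' overlap is 1.

Longest perfect overlap: 1 complementary base pair; below the dimer-risk threshold (threshold 3).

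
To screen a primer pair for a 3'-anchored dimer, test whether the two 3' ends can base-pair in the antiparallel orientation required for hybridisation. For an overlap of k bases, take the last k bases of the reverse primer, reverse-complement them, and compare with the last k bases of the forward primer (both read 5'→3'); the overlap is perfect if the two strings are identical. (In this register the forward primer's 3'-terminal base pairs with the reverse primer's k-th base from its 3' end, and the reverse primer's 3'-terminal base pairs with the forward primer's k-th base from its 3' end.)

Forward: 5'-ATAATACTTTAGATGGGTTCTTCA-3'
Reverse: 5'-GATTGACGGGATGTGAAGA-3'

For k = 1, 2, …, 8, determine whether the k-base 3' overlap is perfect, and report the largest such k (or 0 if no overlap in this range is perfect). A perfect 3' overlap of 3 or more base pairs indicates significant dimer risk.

Longest perfect overlap: 6 complementary base pairs; significant dimer risk (threshold 3).

Last 8 bases (5'→3') — forward …GTTCTTCA, reverse …TGTGAAGA.
Reverse complement of the reverse primer's last 8 bases: TCTTCACA; its first k bases are the reverse complement of the reverse primer's last k bases, so a perfect k-base overlap needs the forward primer's last k bases to equal them.
Comparing (forward last k vs required): k=1: A vs T ✗; k=2: CA vs TC ✗; k=3: TCA vs TCT ✗; k=4: TTCA vs TCTT ✗; k=5: CTTCA vs TCTTC ✗; k=6: TCTTCA vs TCTTCA ✓; k=7: TTCTTCA vs TCTTCAC ✗; k=8: GTTCTTCA vs TCTTCACA ✗.
Only k = 6 is perfect, so the longest perfect 3' overlap is 6.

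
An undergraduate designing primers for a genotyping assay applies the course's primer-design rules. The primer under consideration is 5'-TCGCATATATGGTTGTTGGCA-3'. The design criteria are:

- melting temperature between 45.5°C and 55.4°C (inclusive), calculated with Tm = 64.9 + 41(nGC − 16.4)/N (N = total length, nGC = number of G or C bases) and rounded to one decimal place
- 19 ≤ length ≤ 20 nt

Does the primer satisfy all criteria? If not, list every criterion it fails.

Fails: length.

Base counts: A=4, T=8, G=6, C=3 (length 21).
Tm: Tm = 64.9 + 41·(9 − 16.4)/21 = 50.5°C ✓
length: length 21, outside 19–20 ✗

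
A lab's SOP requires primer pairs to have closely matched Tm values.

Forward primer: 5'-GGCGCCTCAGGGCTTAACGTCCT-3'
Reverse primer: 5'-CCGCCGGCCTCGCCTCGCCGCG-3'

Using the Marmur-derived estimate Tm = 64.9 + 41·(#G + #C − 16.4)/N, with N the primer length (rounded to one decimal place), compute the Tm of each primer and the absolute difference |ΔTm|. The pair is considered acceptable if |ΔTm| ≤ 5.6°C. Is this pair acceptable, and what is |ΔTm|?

Forward: G+C = 15, N = 23 → Tm = 64.9 + 41·(15 − 16.4)/23 = 62.4°C.
Reverse: G+C = 20, N = 22 → Tm = 64.9 + 41·(20 − 16.4)/22 = 71.6°C.
|ΔTm| = |62.4 − 71.6| = 9.2°C, > 5.6°C.

|ΔTm| = 9.2°C; the pair is not acceptable.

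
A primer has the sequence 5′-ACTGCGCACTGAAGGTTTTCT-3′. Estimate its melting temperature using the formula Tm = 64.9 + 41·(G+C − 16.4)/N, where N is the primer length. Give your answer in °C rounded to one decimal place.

Base counts: A=4, T=7, G=5, C=5; G+C = 10, N = 21.
Tm = 64.9 + 41·(10 − 16.4)/21 = 64.9 + -262.40/21 = 52.4°C.

52.4°C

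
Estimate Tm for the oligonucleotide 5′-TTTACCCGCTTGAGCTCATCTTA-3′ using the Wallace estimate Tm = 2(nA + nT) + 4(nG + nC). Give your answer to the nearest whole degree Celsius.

Base counts: A=4, T=9, G=3, C=7 (length 23).
Tm = 2·(4+9) + 4·(3+7) = 2·13 + 4·10 = 26 + 40 = 66°C.

66°C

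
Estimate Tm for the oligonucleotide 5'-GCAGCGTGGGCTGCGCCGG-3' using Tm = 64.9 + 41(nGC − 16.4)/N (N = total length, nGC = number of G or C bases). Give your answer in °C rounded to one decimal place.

64.0°C

Base counts: A=1, T=2, G=10, C=6; G+C = 16, N = 19.
Tm = 64.9 + 41·(16 − 16.4)/19 = 64.9 + -16.40/19 = 64.0°C.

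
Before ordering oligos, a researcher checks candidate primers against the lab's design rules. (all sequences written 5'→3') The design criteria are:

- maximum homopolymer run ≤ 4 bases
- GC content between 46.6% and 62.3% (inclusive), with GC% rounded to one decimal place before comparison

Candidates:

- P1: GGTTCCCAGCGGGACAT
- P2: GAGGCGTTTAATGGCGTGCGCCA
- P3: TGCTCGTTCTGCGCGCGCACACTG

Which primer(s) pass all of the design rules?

P2 only.

P1 (17 nt, A=3 T=3 G=6 C=5): longest run = 3 ✓; GC 11/17 = 64.7%, outside 46.6–62.3% ✗ — fails.
P2 (23 nt, A=4 T=5 G=9 C=5): longest run = 3 ✓; GC 14/23 = 60.9% ✓ — passes.
P3 (24 nt, A=2 T=6 G=7 C=9): longest run = 2 ✓; GC 16/24 = 66.7%, outside 46.6–62.3% ✗ — fails.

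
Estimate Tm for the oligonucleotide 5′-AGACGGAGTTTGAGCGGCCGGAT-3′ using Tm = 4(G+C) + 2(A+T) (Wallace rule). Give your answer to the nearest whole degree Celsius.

74°C

Base counts: A=5, T=4, G=10, C=4 (length 23).
Tm = 2·(5+4) + 4·(10+4) = 2·9 + 4·14 = 18 + 56 = 74°C.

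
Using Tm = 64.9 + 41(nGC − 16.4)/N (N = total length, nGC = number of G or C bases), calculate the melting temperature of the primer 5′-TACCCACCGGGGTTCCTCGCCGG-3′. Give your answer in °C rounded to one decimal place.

Base counts: A=2, T=4, G=7, C=10; G+C = 17, N = 23.
Tm = 64.9 + 41·(17 − 16.4)/23 = 64.9 + 24.60/23 = 66.0°C.

66.0°C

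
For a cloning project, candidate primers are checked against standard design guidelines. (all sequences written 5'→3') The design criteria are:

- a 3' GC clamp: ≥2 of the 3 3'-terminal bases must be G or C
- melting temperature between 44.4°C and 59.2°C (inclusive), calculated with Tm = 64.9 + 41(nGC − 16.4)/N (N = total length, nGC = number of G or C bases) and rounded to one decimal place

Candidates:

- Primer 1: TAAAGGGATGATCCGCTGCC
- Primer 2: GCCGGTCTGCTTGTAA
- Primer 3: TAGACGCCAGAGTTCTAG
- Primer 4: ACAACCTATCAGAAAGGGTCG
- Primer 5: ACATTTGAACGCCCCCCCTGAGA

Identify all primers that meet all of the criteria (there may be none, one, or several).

Primer 1 (20 nt, A=5 T=4 G=6 C=5): 3' end GCC has 3 G/C ✓; Tm = 64.9 + 41·(11 − 16.4)/20 = 53.8°C ✓ — passes.
Primer 2 (16 nt, A=2 T=5 G=5 C=4): 3' end TAA has 0 G/C, need ≥2 ✗; Tm = 64.9 + 41·(9 − 16.4)/16 = 45.9°C ✓ — fails.
Primer 3 (18 nt, A=5 T=4 G=5 C=4): 3' end TAG has 1 G/C, need ≥2 ✗; Tm = 64.9 + 41·(9 − 16.4)/18 = 48.0°C ✓ — fails.
Primer 4 (21 nt, A=8 T=3 G=5 C=5): 3' end TCG has 2 G/C ✓; Tm = 64.9 + 41·(10 − 16.4)/21 = 52.4°C ✓ — passes.
Primer 5 (23 nt, A=6 T=4 G=4 C=9): 3' end AGA has 1 G/C, need ≥2 ✗; Tm = 64.9 + 41·(13 − 16.4)/23 = 58.8°C ✓ — fails.

Primer 1 and Primer 4.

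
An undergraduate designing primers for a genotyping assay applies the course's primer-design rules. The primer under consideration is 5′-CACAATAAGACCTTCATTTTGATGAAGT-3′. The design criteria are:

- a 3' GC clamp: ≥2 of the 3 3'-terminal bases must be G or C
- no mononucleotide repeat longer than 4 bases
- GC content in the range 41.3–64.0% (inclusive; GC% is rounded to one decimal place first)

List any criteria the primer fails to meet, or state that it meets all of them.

Fails: GC clamp, GC content.

Base counts: A=10, T=9, G=4, C=5 (length 28).
GC clamp: 3' end AGT has 1 G/C, need ≥2 ✗
homopolymer run: longest run = 4 ✓
GC content: GC 9/28 = 32.1%, outside 41.3–64.0% ✗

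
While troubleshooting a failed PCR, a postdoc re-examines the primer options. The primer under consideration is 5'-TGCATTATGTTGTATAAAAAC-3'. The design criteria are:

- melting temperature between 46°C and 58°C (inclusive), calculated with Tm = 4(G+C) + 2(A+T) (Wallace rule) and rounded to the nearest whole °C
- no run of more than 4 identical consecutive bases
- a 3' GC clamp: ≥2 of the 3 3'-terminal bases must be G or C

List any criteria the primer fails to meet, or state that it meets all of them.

Base counts: A=8, T=8, G=3, C=2 (length 21).
Tm: Tm = 2·16 + 4·5 = 52°C ✓
homopolymer run: longest run = 5, exceeds 4 ✗
GC clamp: 3' end AAC has 1 G/C, need ≥2 ✗

Fails: homopolymer run, GC clamp.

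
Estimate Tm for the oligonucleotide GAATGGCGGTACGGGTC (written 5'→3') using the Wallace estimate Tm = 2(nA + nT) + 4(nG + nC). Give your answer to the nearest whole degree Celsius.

56°C

Base counts: A=3, T=3, G=8, C=3 (length 17).
Tm = 2·(3+3) + 4·(8+3) = 2·6 + 4·11 = 12 + 44 = 56°C.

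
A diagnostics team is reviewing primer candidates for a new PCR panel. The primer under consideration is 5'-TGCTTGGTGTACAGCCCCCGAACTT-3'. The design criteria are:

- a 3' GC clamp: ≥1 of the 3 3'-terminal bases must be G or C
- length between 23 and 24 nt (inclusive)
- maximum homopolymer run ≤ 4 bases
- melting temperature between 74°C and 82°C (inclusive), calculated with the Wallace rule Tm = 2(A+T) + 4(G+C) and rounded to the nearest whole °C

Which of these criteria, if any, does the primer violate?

Fails: length, homopolymer run.

Base counts: A=4, T=7, G=6, C=8 (length 25).
GC clamp: 3' end CTT has 1 G/C ✓
length: length 25, outside 23–24 ✗
homopolymer run: longest run = 5, exceeds 4 ✗
Tm: Tm = 2·11 + 4·14 = 78°C ✓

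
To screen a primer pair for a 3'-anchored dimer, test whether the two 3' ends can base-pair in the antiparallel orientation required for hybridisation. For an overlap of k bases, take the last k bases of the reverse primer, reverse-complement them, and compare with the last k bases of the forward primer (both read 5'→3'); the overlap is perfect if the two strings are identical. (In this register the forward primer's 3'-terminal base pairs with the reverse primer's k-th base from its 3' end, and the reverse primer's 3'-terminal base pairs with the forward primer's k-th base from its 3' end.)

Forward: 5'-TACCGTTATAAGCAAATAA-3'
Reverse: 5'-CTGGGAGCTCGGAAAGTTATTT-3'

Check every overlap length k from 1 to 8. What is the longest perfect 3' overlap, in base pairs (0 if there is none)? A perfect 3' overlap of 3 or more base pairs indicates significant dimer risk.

Longest perfect overlap: 6 complementary base pairs; significant dimer risk (threshold 3).

Last 8 bases (5'→3') — forward …GCAAATAA, reverse …AGTTATTT.
Reverse complement of the reverse primer's last 8 bases: AAATAACT; its first k bases are the reverse complement of the reverse primer's last k bases, so a perfect k-base overlap needs the forward primer's last k bases to equal them.
Comparing (forward last k vs required): k=1: A vs A ✓; k=2: AA vs AA ✓; k=3: TAA vs AAA ✗; k=4: ATAA vs AAAT ✗; k=5: AATAA vs AAATA ✗; k=6: AAATAA vs AAATAA ✓; k=7: CAAATAA vs AAATAAC ✗; k=8: GCAAATAA vs AAATAACT ✗.
Perfect overlaps at k = 1, 2, 6; the largest is 6.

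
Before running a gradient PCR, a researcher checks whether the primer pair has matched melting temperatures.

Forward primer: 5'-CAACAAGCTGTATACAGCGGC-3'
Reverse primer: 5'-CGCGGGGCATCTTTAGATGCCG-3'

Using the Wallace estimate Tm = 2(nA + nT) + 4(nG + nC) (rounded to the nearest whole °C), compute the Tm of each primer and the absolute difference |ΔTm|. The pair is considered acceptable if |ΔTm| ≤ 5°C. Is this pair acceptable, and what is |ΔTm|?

Forward: A=7 T=3 G=5 C=6 → Tm = 2·10 + 4·11 = 64°C.
Reverse: A=3 T=5 G=8 C=6 → Tm = 2·8 + 4·14 = 72°C.
|ΔTm| = |64 − 72| = 8°C, > 5°C.

|ΔTm| = 8°C; the pair is not acceptable.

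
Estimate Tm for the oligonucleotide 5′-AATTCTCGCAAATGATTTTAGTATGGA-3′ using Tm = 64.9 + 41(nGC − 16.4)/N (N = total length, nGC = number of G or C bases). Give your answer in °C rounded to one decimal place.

Base counts: A=9, T=10, G=5, C=3; G+C = 8, N = 27.
Tm = 64.9 + 41·(8 − 16.4)/27 = 64.9 + -344.40/27 = 52.1°C.

52.1°C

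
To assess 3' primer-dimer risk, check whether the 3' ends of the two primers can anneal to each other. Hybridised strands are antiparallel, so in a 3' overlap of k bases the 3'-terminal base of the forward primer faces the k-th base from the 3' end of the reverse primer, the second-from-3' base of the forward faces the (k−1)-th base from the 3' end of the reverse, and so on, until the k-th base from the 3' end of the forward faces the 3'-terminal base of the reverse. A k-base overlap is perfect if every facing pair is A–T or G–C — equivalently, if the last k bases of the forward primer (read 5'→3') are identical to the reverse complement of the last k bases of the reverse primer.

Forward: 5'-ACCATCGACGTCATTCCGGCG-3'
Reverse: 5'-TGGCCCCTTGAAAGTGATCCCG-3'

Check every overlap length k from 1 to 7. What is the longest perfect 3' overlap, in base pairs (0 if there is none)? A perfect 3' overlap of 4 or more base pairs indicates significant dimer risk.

Last 7 bases (5'→3') — forward …TCCGGCG, reverse …GATCCCG.
Reverse complement of the reverse primer's last 7 bases: CGGGATC; its first k bases are the reverse complement of the reverse primer's last k bases, so a perfect k-base overlap needs the forward primer's last k bases to equal them.
Comparing (forward last k vs required): k=1: G vs C ✗; k=2: CG vs CG ✓; k=3: GCG vs CGG ✗; k=4: GGCG vs CGGG ✗; k=5: CGGCG vs CGGGA ✗; k=6: CCGGCG vs CGGGAT ✗; k=7: TCCGGCG vs CGGGATC ✗.
Only k = 2 is perfect, so the longest perfect 3' overlap is 2.

Longest perfect overlap: 2 complementary base pairs; below the dimer-risk threshold (threshold 4).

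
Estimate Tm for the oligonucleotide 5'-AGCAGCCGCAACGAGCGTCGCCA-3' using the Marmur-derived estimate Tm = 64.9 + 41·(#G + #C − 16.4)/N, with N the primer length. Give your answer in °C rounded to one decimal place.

Base counts: A=6, T=1, G=7, C=9; G+C = 16, N = 23.
Tm = 64.9 + 41·(16 − 16.4)/23 = 64.9 + -16.40/23 = 64.2°C.

64.2°C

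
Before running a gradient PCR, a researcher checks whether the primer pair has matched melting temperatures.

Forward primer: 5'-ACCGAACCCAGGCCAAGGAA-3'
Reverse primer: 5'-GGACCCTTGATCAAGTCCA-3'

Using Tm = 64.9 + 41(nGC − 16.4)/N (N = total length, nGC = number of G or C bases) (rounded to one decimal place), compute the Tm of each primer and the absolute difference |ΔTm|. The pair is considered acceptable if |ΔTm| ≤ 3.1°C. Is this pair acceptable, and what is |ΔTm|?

Forward: G+C = 12, N = 20 → Tm = 64.9 + 41·(12 − 16.4)/20 = 55.9°C.
Reverse: G+C = 10, N = 19 → Tm = 64.9 + 41·(10 − 16.4)/19 = 51.1°C.
|ΔTm| = |55.9 − 51.1| = 4.8°C, > 3.1°C.

|ΔTm| = 4.8°C; the pair is not acceptable.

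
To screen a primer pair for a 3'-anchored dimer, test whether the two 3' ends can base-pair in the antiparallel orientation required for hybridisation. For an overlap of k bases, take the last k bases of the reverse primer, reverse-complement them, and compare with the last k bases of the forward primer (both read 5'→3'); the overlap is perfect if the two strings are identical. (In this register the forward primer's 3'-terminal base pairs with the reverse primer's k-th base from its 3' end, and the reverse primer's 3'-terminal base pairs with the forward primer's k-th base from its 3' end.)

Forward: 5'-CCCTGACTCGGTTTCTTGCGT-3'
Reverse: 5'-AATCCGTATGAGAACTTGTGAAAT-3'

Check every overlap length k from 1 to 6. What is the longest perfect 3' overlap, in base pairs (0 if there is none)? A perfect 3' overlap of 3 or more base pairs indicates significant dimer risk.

Last 6 bases (5'→3') — forward …TTGCGT, reverse …TGAAAT.
Reverse complement of the reverse primer's last 6 bases: ATTTCA; its first k bases are the reverse complement of the reverse primer's last k bases, so a perfect k-base overlap needs the forward primer's last k bases to equal them.
Comparing (forward last k vs required): k=1: T vs A ✗; k=2: GT vs AT ✗; k=3: CGT vs ATT ✗; k=4: GCGT vs ATTT ✗; k=5: TGCGT vs ATTTC ✗; k=6: TTGCGT vs ATTTCA ✗.
No overlap length from 1 to 6 is perfect, so the longest perfect 3' overlap is 0.

Longest perfect overlap: 0 complementary base pairs; below the dimer-risk threshold (threshold 3).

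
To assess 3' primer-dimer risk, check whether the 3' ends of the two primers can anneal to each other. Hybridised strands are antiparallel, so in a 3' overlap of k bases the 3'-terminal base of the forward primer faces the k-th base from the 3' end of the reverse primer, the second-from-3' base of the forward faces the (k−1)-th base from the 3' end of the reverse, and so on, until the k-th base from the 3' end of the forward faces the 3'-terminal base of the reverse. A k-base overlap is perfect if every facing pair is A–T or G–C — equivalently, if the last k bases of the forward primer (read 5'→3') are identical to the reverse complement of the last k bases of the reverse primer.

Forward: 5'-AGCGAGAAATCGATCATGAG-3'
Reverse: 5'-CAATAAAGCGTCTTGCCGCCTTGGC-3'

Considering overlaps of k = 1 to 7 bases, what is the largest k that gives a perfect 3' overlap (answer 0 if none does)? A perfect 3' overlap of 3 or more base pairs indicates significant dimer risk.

Longest perfect overlap: 1 complementary base pair; below the dimer-risk threshold (threshold 3).

Last 7 bases (5'→3') — forward …TCATGAG, reverse …CCTTGGC.
Reverse complement of the reverse primer's last 7 bases: GCCAAGG; its first k bases are the reverse complement of the reverse primer's last k bases, so a perfect k-base overlap needs the forward primer's last k bases to equal them.
Comparing (forward last k vs required): k=1: G vs G ✓; k=2: AG vs GC ✗; k=3: GAG vs GCC ✗; k=4: TGAG vs GCCA ✗; k=5: ATGAG vs GCCAA ✗; k=6: CATGAG vs GCCAAG ✗; k=7: TCATGAG vs GCCAAGG ✗.
Only k = 1 is perfect, so the longest perfect 3' overlap is 1.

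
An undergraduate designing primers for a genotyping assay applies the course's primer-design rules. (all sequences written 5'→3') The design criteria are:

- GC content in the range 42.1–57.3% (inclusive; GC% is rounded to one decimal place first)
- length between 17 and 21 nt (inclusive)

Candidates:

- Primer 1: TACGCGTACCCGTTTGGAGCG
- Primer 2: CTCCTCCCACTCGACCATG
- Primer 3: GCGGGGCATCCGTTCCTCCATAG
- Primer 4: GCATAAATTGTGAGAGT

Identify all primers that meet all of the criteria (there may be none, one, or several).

Primer 1 (21 nt, A=3 T=5 G=7 C=6): GC 13/21 = 61.9%, outside 42.1–57.3% ✗; length 21 ✓ — fails.
Primer 2 (19 nt, A=3 T=4 G=2 C=10): GC 12/19 = 63.2%, outside 42.1–57.3% ✗; length 19 ✓ — fails.
Primer 3 (23 nt, A=3 T=5 G=7 C=8): GC 15/23 = 65.2%, outside 42.1–57.3% ✗; length 23, outside 17–21 ✗ — fails.
Primer 4 (17 nt, A=6 T=5 G=5 C=1): GC 6/17 = 35.3%, outside 42.1–57.3% ✗; length 17 ✓ — fails.

None of the candidates satisfy all criteria.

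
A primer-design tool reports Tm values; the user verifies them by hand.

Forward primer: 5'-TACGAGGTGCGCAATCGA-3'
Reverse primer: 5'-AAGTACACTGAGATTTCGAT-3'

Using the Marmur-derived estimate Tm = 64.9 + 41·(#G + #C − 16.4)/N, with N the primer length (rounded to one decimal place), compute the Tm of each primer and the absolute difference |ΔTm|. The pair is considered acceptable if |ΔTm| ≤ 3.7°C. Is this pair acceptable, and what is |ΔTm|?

Forward: G+C = 10, N = 18 → Tm = 64.9 + 41·(10 − 16.4)/18 = 50.3°C.
Reverse: G+C = 7, N = 20 → Tm = 64.9 + 41·(7 − 16.4)/20 = 45.6°C.
|ΔTm| = |50.3 − 45.6| = 4.7°C, > 3.7°C.

|ΔTm| = 4.7°C; the pair is not acceptable.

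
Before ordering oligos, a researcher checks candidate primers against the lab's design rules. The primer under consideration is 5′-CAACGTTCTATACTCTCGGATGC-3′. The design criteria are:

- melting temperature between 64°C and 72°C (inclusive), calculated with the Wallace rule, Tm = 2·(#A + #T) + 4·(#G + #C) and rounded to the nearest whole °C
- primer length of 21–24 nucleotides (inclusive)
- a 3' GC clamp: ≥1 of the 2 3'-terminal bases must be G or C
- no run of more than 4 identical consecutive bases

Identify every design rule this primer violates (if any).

Base counts: A=5, T=7, G=4, C=7 (length 23).
Tm: Tm = 2·12 + 4·11 = 68°C ✓
length: length 23 ✓
GC clamp: 3' end GC has 2 G/C ✓
homopolymer run: longest run = 2 ✓

Meets all criteria.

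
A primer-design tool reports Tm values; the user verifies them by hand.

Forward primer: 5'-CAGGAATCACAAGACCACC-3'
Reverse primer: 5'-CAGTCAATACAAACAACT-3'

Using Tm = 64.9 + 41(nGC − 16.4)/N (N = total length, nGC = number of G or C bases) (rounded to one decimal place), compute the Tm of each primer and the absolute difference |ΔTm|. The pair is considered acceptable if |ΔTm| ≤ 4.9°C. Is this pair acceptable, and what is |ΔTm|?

Forward: G+C = 10, N = 19 → Tm = 64.9 + 41·(10 − 16.4)/19 = 51.1°C.
Reverse: G+C = 6, N = 18 → Tm = 64.9 + 41·(6 − 16.4)/18 = 41.2°C.
|ΔTm| = |51.1 − 41.2| = 9.9°C, > 4.9°C.

|ΔTm| = 9.9°C; the pair is not acceptable.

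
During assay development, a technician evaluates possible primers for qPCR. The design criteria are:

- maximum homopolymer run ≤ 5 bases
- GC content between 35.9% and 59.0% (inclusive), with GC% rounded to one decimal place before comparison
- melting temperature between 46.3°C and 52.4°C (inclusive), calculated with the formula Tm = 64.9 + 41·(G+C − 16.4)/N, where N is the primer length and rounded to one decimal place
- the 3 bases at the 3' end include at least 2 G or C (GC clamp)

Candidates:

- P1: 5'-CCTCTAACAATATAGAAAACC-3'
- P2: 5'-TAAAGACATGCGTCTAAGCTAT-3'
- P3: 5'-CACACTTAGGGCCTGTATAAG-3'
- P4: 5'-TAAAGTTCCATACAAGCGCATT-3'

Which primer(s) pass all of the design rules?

None of the candidates satisfy all criteria.

P1 (21 nt, A=10 T=4 G=1 C=6): longest run = 4 ✓; GC 7/21 = 33.3%, outside 35.9–59.0% ✗; Tm = 64.9 + 41·(7 − 16.4)/21 = 46.5°C ✓; 3' end ACC has 2 G/C ✓ — fails.
P2 (22 nt, A=8 T=6 G=4 C=4): longest run = 3 ✓; GC 8/22 = 36.4% ✓; Tm = 64.9 + 41·(8 − 16.4)/22 = 49.2°C ✓; 3' end TAT has 0 G/C, need ≥2 ✗ — fails.
P3 (21 nt, A=6 T=5 G=5 C=5): longest run = 3 ✓; GC 10/21 = 47.6% ✓; Tm = 64.9 + 41·(10 − 16.4)/21 = 52.4°C ✓; 3' end AAG has 1 G/C, need ≥2 ✗ — fails.
P4 (22 nt, A=8 T=6 G=3 C=5): longest run = 3 ✓; GC 8/22 = 36.4% ✓; Tm = 64.9 + 41·(8 − 16.4)/22 = 49.2°C ✓; 3' end ATT has 0 G/C, need ≥2 ✗ — fails.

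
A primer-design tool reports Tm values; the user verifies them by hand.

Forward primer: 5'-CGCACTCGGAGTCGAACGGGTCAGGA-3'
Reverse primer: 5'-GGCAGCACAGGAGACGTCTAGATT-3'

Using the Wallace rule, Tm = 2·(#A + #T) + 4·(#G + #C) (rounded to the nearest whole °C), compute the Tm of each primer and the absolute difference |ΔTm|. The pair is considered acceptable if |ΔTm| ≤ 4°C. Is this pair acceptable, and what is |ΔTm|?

Forward: A=6 T=3 G=10 C=7 → Tm = 2·9 + 4·17 = 86°C.
Reverse: A=7 T=4 G=8 C=5 → Tm = 2·11 + 4·13 = 74°C.
|ΔTm| = |86 − 74| = 12°C, > 4°C.

|ΔTm| = 12°C; the pair is not acceptable.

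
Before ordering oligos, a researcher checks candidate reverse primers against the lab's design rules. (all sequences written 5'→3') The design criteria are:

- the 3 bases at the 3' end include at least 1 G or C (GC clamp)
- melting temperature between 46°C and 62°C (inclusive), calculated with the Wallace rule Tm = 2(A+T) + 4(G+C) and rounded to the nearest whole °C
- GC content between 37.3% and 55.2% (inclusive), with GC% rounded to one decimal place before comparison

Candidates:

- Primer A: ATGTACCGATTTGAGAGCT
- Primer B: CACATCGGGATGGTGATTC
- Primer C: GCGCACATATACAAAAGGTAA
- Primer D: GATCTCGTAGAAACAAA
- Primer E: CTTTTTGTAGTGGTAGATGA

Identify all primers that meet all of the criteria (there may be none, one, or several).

Primer A and Primer B.

Primer A (19 nt, A=5 T=6 G=5 C=3): 3' end GCT has 2 G/C ✓; Tm = 2·11 + 4·8 = 54°C ✓; GC 8/19 = 42.1% ✓ — passes.
Primer B (19 nt, A=4 T=5 G=6 C=4): 3' end TTC has 1 G/C ✓; Tm = 2·9 + 4·10 = 58°C ✓; GC 10/19 = 52.6% ✓ — passes.
Primer C (21 nt, A=10 T=3 G=4 C=4): 3' end TAA has 0 G/C, need ≥1 ✗; Tm = 2·13 + 4·8 = 58°C ✓; GC 8/21 = 38.1% ✓ — fails.
Primer D (17 nt, A=8 T=3 G=3 C=3): 3' end AAA has 0 G/C, need ≥1 ✗; Tm = 2·11 + 4·6 = 46°C ✓; GC 6/17 = 35.3%, outside 37.3–55.2% ✗ — fails.
Primer E (20 nt, A=4 T=9 G=6 C=1): 3' end TGA has 1 G/C ✓; Tm = 2·13 + 4·7 = 54°C ✓; GC 7/20 = 35.0%, outside 37.3–55.2% ✗ — fails.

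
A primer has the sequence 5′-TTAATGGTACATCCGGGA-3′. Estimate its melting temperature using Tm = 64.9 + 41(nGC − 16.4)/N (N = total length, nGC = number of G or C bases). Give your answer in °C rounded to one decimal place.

45.8°C

Base counts: A=5, T=5, G=5, C=3; G+C = 8, N = 18.
Tm = 64.9 + 41·(8 − 16.4)/18 = 64.9 + -344.40/18 = 45.8°C.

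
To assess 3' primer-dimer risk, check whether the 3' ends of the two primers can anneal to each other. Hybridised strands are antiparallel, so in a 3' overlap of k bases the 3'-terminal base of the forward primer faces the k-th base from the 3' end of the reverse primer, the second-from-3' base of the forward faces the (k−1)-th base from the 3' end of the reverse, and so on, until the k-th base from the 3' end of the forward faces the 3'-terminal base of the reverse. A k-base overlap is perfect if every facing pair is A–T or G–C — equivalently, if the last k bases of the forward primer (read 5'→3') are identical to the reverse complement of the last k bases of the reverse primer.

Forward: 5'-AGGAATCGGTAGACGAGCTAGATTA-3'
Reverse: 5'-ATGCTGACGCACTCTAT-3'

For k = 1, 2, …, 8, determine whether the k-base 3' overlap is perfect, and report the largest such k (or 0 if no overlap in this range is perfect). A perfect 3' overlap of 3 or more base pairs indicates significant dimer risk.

Longest perfect overlap: 1 complementary base pair; below the dimer-risk threshold (threshold 3).

Last 8 bases (5'→3') — forward …CTAGATTA, reverse …CACTCTAT.
Reverse complement of the reverse primer's last 8 bases: ATAGAGTG; its first k bases are the reverse complement of the reverse primer's last k bases, so a perfect k-base overlap needs the forward primer's last k bases to equal them.
Comparing (forward last k vs required): k=1: A vs A ✓; k=2: TA vs AT ✗; k=3: TTA vs ATA ✗; k=4: ATTA vs ATAG ✗; k=5: GATTA vs ATAGA ✗; k=6: AGATTA vs ATAGAG ✗; k=7: TAGATTA vs ATAGAGT ✗; k=8: CTAGATTA vs ATAGAGTG ✗.
Only k = 1 is perfect, so the longest perfect 3' overlap is 1.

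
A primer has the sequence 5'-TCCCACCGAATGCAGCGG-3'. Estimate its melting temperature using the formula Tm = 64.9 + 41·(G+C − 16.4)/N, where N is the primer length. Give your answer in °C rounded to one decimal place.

54.9°C

Base counts: A=4, T=2, G=5, C=7; G+C = 12, N = 18.
Tm = 64.9 + 41·(12 − 16.4)/18 = 64.9 + -180.40/18 = 54.9°C.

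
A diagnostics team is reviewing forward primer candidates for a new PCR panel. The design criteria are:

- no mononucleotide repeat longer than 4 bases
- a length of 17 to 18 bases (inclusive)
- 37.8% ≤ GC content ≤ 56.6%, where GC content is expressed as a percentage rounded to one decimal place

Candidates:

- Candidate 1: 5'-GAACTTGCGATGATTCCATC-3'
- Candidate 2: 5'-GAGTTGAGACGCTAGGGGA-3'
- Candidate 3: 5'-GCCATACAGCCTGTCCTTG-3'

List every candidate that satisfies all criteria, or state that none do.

None of the candidates satisfy all criteria.

Candidate 1 (20 nt, A=5 T=6 G=4 C=5): longest run = 2 ✓; length 20, outside 17–18 ✗; GC 9/20 = 45.0% ✓ — fails.
Candidate 2 (19 nt, A=5 T=3 G=9 C=2): longest run = 4 ✓; length 19, outside 17–18 ✗; GC 11/19 = 57.9%, outside 37.8–56.6% ✗ — fails.
Candidate 3 (19 nt, A=3 T=5 G=4 C=7): longest run = 2 ✓; length 19, outside 17–18 ✗; GC 11/19 = 57.9%, outside 37.8–56.6% ✗ — fails.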